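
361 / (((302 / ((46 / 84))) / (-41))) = -340423 / 12684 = -26.84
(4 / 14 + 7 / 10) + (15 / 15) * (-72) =-4971 / 70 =-71.01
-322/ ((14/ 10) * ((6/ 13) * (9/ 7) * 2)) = -10465/ 54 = -193.80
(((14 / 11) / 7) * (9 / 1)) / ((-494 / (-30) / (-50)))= -13500 / 2717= -4.97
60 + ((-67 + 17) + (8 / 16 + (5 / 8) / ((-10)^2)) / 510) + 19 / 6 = 1074481 / 81600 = 13.17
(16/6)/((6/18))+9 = 17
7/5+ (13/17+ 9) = 11.16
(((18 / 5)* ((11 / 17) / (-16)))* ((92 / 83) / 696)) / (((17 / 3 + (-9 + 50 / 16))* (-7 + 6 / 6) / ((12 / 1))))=-2277 / 1022975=-0.00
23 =23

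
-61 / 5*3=-183 / 5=-36.60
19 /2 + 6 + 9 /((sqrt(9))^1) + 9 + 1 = 57 /2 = 28.50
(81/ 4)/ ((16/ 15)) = 1215/ 64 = 18.98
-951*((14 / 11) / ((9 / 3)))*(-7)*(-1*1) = -31066 / 11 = -2824.18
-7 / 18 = -0.39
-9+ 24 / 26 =-105 / 13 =-8.08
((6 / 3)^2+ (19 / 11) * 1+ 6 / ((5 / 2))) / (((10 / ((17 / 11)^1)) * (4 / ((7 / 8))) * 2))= 53193 / 387200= 0.14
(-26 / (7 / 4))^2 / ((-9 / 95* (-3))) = 1027520 / 1323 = 776.66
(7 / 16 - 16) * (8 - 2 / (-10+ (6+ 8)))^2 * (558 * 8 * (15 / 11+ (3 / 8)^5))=-7724718428175 / 1441792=-5357720.41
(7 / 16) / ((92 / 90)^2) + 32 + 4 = 36.42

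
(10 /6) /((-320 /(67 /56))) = -67 /10752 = -0.01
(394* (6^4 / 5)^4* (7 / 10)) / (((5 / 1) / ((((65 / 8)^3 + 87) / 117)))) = 269458882787509632 / 203125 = 1326566807569.28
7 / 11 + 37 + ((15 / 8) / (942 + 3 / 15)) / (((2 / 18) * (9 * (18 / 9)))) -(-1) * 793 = 688711337 / 829136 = 830.64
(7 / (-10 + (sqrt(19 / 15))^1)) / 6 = -175 / 1481 - 7*sqrt(285) / 8886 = -0.13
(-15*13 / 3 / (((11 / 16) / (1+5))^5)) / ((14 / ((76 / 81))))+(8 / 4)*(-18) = -248678925972 / 1127357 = -220585.78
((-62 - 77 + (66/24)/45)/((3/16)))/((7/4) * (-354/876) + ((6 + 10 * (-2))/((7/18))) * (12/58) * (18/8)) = 1694209696/39933135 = 42.43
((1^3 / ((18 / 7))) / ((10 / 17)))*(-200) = -1190 / 9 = -132.22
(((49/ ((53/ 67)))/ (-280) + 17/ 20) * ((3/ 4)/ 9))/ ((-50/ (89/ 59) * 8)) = -118637/ 600384000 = -0.00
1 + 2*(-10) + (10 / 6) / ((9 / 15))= -16.22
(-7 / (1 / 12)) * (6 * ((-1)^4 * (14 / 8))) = -882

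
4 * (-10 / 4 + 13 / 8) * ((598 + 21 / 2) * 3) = -25557 / 4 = -6389.25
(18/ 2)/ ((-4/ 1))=-9/ 4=-2.25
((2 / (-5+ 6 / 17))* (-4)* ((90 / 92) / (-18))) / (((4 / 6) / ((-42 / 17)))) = 630 / 1817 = 0.35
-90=-90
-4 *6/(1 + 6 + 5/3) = -36/13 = -2.77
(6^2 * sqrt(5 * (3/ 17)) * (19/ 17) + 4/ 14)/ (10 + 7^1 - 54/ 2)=-342 * sqrt(255)/ 1445 - 1/ 35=-3.81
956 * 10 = 9560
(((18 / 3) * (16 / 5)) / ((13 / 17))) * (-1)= -1632 / 65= -25.11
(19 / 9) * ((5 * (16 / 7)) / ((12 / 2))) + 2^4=3784 / 189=20.02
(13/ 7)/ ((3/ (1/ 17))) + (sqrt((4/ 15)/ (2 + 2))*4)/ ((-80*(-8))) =sqrt(15)/ 2400 + 13/ 357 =0.04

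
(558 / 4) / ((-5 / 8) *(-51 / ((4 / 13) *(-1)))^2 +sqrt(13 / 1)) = -3018824640 / 371578648541 - 2285568 *sqrt(13) / 4830522431033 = -0.01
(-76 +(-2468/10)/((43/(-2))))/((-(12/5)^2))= 1445/129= 11.20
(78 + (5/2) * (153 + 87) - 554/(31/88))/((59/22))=-610148/1829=-333.60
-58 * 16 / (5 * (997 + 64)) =-928 / 5305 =-0.17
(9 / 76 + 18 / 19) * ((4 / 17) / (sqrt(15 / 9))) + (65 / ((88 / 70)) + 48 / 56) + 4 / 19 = 52.97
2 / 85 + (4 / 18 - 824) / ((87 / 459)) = -10713172 / 2465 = -4346.11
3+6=9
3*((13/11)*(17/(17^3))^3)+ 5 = 1327566334/265513259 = 5.00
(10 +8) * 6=108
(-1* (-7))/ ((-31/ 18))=-126/ 31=-4.06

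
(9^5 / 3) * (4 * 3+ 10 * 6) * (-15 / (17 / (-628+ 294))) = 7100051760 / 17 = 417650103.53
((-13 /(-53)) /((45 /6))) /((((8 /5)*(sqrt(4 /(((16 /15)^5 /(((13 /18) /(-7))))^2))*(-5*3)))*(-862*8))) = 114688 /86732015625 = 0.00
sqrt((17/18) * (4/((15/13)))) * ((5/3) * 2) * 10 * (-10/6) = -100 * sqrt(6630)/81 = -100.52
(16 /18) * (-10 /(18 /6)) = -80 /27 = -2.96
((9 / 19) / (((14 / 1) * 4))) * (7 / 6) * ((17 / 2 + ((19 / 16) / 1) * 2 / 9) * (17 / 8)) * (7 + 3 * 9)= 182359 / 29184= 6.25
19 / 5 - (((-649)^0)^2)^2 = 14 / 5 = 2.80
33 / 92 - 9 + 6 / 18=-2293 / 276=-8.31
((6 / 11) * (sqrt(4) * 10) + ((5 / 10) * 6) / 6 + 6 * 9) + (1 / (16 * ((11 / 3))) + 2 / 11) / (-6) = 69037 / 1056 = 65.38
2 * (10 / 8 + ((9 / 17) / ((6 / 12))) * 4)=373 / 34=10.97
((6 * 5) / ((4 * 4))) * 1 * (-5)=-75 / 8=-9.38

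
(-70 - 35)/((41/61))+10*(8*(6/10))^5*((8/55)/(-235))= -56963871969/331203125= -171.99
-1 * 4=-4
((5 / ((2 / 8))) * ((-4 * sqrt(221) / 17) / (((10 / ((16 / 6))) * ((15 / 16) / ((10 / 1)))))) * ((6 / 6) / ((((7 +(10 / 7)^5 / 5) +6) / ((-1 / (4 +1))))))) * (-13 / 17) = -447469568 * sqrt(221) / 3101575455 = -2.14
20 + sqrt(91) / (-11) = 20 - sqrt(91) / 11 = 19.13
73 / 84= 0.87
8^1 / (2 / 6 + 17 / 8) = 192 / 59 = 3.25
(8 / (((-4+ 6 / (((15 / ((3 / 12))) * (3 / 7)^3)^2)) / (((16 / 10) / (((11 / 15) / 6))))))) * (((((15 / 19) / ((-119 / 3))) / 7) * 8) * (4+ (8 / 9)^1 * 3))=1209323520000 / 284117773247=4.26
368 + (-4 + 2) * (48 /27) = 3280 /9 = 364.44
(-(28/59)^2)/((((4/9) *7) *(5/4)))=-0.06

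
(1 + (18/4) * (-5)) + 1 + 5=-15.50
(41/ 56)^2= 1681/ 3136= 0.54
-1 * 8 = -8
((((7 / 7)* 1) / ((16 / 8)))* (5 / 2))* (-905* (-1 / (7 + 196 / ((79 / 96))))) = 4.61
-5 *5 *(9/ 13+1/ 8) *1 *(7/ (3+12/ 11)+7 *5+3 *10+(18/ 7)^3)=-274576775/ 160524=-1710.50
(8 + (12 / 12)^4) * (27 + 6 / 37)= 244.46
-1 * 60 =-60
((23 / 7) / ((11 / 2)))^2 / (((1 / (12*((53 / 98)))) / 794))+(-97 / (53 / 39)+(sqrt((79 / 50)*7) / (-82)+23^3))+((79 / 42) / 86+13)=110816518610969 / 7945168308 - sqrt(1106) / 820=13947.62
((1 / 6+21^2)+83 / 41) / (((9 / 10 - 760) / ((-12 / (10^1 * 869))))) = 218050 / 270459739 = 0.00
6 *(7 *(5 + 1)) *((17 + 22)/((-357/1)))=-468/17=-27.53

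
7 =7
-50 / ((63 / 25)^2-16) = 31250 / 6031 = 5.18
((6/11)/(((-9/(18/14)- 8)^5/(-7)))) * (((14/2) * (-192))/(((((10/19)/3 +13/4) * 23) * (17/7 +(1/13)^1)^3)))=-295399832/54167033559375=-0.00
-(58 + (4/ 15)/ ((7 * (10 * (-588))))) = -8952299/ 154350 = -58.00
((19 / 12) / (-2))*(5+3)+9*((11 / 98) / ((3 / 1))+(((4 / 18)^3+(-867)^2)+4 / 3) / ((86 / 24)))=214808364031 / 113778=1887960.45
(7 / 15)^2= 49 / 225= 0.22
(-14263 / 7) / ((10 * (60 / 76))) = -270997 / 1050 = -258.09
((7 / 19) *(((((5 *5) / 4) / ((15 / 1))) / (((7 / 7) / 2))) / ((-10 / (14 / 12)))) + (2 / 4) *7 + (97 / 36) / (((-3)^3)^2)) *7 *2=24208919 / 498636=48.55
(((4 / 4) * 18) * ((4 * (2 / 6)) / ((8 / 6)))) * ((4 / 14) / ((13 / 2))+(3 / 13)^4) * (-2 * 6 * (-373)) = 753713640 / 199927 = 3769.94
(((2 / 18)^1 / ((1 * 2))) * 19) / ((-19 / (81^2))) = -729 / 2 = -364.50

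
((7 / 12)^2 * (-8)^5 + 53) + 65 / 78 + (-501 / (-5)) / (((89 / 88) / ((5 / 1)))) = -16982831 / 1602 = -10601.02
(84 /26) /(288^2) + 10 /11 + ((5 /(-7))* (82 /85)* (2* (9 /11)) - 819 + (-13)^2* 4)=-143.22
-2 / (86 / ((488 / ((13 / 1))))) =-488 / 559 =-0.87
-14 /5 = -2.80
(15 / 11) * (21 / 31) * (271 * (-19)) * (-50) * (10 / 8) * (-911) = -184697848125 / 682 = -270817959.13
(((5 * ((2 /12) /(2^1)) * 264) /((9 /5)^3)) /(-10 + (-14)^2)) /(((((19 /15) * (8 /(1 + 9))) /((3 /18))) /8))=171875 /1288143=0.13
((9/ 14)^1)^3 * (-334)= -121743/ 1372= -88.73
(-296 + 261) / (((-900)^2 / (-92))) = 161 / 40500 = 0.00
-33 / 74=-0.45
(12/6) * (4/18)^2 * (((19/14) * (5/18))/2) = 95/5103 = 0.02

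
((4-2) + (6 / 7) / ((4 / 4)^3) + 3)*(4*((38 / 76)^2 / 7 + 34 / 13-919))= -13675591 / 637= -21468.75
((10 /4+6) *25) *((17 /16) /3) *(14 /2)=50575 /96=526.82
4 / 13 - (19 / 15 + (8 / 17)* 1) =-4739 / 3315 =-1.43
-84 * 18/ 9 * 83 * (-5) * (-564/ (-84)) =468120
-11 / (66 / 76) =-38 / 3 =-12.67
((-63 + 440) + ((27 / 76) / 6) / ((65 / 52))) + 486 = 163979 / 190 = 863.05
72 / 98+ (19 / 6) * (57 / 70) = 3247 / 980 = 3.31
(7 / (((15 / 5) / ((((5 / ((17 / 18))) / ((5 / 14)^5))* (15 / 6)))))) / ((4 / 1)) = 2823576 / 2125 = 1328.74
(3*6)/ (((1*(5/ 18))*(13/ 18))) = 5832/ 65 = 89.72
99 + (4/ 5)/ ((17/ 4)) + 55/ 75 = 5096/ 51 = 99.92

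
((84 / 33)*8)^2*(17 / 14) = 60928 / 121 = 503.54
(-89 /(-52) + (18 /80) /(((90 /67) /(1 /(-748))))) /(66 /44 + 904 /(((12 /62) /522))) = 0.00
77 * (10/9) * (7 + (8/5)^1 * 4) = 10318/9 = 1146.44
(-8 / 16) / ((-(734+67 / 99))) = 99 / 145466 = 0.00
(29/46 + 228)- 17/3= 30769/138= 222.96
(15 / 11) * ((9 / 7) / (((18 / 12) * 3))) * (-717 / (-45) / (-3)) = -478 / 231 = -2.07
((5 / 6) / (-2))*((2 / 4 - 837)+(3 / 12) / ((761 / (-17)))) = 348.54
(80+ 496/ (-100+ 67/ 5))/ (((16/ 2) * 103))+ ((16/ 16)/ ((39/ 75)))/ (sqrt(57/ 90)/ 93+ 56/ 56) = 302861472510/ 150426316937-2325 * sqrt(570)/ 3372863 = 2.00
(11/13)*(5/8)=55/104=0.53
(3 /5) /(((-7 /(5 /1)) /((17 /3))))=-17 /7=-2.43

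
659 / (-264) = -659 / 264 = -2.50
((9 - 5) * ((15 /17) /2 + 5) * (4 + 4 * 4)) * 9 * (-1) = -3917.65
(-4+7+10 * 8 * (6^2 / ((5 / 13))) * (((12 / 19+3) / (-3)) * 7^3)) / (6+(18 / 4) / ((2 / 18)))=-39381850 / 589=-66862.22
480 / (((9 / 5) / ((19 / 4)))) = 3800 / 3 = 1266.67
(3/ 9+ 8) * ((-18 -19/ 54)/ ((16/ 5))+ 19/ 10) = -82835/ 2592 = -31.96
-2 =-2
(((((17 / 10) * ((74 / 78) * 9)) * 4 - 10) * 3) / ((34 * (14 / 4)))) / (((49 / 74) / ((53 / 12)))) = 3063082 / 379015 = 8.08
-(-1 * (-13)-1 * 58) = 45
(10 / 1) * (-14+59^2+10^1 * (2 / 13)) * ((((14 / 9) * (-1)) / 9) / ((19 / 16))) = -101003840 / 20007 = -5048.43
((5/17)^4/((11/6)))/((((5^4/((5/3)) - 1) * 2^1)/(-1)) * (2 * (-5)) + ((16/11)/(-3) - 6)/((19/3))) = 35625/65276088113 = 0.00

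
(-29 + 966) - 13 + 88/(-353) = 326084/353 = 923.75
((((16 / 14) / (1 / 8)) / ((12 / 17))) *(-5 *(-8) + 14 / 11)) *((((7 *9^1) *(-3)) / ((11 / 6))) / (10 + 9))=-6668352 / 2299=-2900.54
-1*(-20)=20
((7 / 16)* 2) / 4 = 7 / 32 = 0.22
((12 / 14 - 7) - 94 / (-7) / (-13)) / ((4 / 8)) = -1306 / 91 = -14.35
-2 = -2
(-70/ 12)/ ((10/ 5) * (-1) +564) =-35/ 3372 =-0.01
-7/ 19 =-0.37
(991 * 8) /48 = 991 /6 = 165.17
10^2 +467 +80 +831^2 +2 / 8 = 2764833 / 4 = 691208.25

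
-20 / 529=-0.04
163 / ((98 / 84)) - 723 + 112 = -3299 / 7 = -471.29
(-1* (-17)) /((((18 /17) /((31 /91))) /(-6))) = -8959 /273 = -32.82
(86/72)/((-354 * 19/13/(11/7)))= -6149/1694952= -0.00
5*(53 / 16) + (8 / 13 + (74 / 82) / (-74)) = 146389 / 8528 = 17.17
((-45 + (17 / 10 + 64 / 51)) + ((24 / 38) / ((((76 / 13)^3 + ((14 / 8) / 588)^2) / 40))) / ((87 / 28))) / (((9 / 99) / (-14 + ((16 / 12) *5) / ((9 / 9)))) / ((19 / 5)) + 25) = -70781756812508371729 / 42122082011952117225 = -1.68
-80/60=-4/3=-1.33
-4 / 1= -4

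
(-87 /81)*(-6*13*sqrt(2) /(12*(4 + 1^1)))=377*sqrt(2) /270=1.97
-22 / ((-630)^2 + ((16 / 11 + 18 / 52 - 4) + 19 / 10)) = -7865 / 141891643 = -0.00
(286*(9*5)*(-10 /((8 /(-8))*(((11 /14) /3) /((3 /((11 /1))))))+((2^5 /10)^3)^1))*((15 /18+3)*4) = 8521382.57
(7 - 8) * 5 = -5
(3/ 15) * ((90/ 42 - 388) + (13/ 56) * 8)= -384/ 5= -76.80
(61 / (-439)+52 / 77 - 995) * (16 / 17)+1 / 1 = -537279013 / 574651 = -934.97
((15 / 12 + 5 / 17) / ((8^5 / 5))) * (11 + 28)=20475 / 2228224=0.01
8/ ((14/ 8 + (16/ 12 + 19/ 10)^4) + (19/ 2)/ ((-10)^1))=0.07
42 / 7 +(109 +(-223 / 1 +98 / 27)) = -2818 / 27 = -104.37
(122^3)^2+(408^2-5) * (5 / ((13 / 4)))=42864954797532 / 13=3297304215194.77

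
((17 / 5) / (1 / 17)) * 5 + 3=292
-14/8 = -7/4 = -1.75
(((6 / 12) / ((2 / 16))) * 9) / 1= 36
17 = 17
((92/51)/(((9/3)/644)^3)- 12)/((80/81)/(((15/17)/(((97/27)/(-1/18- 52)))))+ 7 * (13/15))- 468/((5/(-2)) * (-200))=129511137737766951/43469087125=2979384.81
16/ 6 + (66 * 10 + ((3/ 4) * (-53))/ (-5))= 40237/ 60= 670.62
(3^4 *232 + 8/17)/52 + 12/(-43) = 3431672/9503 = 361.11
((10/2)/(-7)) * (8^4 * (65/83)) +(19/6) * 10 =-3938405/1743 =-2259.56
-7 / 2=-3.50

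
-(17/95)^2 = -0.03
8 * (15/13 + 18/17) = 3912/221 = 17.70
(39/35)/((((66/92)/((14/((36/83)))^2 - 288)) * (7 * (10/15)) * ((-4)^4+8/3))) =73030451/75287520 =0.97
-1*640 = -640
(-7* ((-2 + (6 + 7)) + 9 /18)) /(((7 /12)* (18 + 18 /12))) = -92 /13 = -7.08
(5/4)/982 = 5/3928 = 0.00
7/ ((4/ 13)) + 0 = 91/ 4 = 22.75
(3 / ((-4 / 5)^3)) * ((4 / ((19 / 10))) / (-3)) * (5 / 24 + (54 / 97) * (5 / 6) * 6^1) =4353125 / 353856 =12.30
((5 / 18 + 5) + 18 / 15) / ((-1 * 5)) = -583 / 450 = -1.30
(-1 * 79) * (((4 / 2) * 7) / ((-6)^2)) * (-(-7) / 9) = -23.90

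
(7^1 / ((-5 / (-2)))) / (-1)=-2.80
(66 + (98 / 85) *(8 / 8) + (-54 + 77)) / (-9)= -7663 / 765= -10.02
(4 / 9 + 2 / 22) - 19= -1828 / 99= -18.46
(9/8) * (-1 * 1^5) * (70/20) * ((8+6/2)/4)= -693/64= -10.83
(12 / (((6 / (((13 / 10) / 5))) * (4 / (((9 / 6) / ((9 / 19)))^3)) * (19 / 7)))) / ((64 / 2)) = 32851 / 691200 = 0.05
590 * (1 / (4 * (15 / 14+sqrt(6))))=-10325 / 317+28910 * sqrt(6) / 951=41.89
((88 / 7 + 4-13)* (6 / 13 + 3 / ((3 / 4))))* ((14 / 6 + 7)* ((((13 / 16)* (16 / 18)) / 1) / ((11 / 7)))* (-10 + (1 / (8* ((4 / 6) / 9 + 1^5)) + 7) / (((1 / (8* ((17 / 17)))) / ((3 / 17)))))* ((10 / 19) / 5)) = 32200 / 95931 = 0.34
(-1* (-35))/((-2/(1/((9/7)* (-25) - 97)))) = 245/1808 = 0.14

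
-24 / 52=-6 / 13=-0.46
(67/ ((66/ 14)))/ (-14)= -67/ 66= -1.02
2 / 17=0.12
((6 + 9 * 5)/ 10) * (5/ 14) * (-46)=-1173/ 14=-83.79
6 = 6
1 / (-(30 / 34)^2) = -289 / 225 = -1.28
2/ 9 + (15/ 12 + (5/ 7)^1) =551/ 252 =2.19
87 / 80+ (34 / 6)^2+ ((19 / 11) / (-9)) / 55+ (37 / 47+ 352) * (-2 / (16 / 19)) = -3294852637 / 4094640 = -804.67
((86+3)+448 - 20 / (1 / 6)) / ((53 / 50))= 20850 / 53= 393.40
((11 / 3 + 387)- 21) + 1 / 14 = 15529 / 42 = 369.74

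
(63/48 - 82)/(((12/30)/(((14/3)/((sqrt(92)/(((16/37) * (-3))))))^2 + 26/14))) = -3209032245/7053088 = -454.98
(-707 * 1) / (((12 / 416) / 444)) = -10882144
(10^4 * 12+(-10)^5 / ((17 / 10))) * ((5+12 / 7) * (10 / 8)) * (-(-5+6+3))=-244400000 / 119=-2053781.51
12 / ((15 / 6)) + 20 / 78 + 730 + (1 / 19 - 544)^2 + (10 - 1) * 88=20935881011 / 70395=297405.80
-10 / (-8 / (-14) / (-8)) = 140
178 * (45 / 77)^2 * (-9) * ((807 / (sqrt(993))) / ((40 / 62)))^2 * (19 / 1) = -257170019803857 / 15699992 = -16380264.39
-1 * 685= -685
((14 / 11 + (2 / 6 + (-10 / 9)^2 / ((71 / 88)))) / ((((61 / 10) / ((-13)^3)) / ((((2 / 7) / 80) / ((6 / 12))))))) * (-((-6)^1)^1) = -62269571 / 1286307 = -48.41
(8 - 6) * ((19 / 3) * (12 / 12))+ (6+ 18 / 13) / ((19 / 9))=11978 / 741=16.16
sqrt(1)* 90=90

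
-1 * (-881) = 881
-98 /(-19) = 98 /19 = 5.16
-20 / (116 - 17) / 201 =-20 / 19899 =-0.00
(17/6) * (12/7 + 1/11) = 2363/462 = 5.11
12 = 12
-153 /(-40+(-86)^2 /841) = 14297 /2916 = 4.90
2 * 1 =2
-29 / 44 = -0.66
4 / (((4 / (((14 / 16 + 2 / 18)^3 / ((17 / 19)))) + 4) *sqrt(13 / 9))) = 20400927 *sqrt(13) / 170891825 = 0.43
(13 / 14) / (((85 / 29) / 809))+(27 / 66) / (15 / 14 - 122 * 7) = 40061060573 / 156307690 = 256.30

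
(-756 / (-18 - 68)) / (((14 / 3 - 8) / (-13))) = 7371 / 215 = 34.28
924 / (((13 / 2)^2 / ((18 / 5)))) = 66528 / 845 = 78.73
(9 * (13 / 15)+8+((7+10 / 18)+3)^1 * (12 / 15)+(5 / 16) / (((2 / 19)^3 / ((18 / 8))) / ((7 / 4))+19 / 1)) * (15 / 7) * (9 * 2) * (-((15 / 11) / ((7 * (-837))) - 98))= 301941642068441159 / 3292482116616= 91706.39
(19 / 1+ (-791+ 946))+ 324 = 498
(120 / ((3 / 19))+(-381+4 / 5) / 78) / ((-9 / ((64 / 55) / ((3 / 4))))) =-37695872 / 289575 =-130.18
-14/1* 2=-28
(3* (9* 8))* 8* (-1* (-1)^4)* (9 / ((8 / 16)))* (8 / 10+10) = -1679616 / 5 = -335923.20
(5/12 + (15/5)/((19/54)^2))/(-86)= -106781/372552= -0.29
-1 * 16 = -16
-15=-15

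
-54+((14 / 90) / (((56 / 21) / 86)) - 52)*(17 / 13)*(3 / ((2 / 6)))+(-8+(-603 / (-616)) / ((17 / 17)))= -24583711 / 40040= -613.98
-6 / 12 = -1 / 2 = -0.50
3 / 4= 0.75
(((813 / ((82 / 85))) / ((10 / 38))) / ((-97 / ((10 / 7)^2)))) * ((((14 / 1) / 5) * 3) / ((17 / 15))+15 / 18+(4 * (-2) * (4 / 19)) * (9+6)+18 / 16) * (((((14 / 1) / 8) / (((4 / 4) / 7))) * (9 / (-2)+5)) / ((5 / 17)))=2837981105 / 127264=22299.95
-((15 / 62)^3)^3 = -38443359375 / 13537086546263552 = -0.00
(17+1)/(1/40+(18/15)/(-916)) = 164880/217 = 759.82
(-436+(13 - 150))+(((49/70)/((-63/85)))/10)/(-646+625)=-2165923/3780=-573.00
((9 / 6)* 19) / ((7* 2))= 2.04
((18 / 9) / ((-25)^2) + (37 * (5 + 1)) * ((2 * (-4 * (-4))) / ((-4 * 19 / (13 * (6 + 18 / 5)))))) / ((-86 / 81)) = 5610382461 / 510625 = 10987.29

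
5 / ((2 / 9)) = 45 / 2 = 22.50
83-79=4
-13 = -13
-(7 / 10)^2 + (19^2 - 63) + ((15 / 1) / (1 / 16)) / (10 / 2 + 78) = 2493333 / 8300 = 300.40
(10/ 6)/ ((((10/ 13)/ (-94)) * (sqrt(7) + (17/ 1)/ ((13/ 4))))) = -540124/ 10323 + 103259 * sqrt(7)/ 10323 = -25.86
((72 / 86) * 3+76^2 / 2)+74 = 127474 / 43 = 2964.51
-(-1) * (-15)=-15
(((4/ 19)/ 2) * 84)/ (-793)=-168/ 15067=-0.01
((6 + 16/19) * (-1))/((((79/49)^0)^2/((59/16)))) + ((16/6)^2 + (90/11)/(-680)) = -4638247/255816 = -18.13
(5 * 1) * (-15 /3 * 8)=-200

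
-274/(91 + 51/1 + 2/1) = -137/72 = -1.90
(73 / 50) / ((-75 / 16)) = -584 / 1875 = -0.31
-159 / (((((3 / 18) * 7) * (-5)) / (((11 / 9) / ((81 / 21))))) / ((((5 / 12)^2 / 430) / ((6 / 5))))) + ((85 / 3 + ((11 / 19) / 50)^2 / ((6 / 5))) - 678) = -29407069247309 / 45265068000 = -649.66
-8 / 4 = -2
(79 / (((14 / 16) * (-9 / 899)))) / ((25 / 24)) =-4545344 / 525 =-8657.80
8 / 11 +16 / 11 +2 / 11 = 26 / 11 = 2.36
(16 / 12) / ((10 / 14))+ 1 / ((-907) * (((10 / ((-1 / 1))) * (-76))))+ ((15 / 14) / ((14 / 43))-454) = -448.84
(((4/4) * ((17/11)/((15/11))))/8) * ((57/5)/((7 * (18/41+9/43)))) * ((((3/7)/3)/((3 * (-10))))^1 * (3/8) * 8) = -569449/112014000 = -0.01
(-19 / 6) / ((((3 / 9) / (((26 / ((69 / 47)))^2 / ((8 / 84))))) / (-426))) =7050540406 / 529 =13328053.70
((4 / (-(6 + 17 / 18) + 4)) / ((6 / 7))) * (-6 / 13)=504 / 689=0.73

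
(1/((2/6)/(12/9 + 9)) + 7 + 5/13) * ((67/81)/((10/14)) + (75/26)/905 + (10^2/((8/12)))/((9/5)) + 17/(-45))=3228.79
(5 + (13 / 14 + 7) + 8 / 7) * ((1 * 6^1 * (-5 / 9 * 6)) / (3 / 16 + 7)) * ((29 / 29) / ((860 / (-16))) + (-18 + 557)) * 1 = -730513824 / 34615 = -21103.97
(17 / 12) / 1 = 17 / 12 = 1.42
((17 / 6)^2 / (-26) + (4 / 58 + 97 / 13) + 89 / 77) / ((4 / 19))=25591385 / 643104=39.79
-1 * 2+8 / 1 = 6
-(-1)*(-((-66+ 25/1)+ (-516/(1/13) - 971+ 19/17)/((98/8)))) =667.77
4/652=1/163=0.01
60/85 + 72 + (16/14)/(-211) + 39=2804687/25109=111.70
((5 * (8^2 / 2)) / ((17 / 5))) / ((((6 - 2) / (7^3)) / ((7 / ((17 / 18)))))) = 8643600 / 289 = 29908.65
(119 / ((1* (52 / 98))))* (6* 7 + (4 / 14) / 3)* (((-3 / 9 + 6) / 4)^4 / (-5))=-1182740881 / 155520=-7605.07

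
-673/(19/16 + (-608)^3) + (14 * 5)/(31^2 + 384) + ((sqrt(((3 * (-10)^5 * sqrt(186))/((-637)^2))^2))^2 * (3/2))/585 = 92506752314568355719586/295791738421321766441363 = 0.31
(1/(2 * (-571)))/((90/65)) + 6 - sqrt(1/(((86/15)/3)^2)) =4840379/883908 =5.48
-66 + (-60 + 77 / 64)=-124.80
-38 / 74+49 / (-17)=-2136 / 629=-3.40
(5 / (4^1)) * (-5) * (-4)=25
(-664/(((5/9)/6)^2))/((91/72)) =-139408128/2275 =-61278.30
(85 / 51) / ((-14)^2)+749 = 440417 / 588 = 749.01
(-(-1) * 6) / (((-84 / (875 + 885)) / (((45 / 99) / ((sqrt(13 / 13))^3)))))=-400 / 7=-57.14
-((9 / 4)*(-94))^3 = 75686967 / 8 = 9460870.88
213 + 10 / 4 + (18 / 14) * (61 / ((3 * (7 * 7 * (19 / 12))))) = 2813219 / 13034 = 215.84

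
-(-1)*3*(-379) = -1137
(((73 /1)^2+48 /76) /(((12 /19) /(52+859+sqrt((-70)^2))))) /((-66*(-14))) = 11037667 /1232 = 8959.15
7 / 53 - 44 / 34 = -1047 / 901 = -1.16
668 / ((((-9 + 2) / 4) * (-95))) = 2672 / 665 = 4.02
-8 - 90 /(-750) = -197 /25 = -7.88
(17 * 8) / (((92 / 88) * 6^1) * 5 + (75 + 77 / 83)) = 124168 / 97957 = 1.27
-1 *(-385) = 385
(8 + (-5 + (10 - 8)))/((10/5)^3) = 5/8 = 0.62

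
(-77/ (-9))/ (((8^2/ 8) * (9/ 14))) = 539/ 324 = 1.66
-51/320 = -0.16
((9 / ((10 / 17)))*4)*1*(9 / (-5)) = -2754 / 25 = -110.16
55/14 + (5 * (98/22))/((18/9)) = 1160/77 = 15.06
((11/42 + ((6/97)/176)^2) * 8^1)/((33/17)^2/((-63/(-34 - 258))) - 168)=-115816263613/8320951971552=-0.01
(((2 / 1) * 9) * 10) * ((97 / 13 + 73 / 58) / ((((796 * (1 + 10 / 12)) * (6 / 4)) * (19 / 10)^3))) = 591750000 / 5660410327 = 0.10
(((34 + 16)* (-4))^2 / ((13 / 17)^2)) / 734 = 5780000 / 62023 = 93.19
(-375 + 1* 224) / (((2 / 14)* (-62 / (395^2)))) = 164918425 / 62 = 2659974.60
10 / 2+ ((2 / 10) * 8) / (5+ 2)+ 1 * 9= 498 / 35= 14.23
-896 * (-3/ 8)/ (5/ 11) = 3696/ 5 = 739.20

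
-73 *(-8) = 584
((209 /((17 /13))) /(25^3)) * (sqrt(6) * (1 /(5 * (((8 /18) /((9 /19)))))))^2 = 2814669 /1009375000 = 0.00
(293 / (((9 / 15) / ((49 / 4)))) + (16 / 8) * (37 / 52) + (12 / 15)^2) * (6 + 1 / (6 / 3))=23338171 / 600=38896.95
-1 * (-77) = 77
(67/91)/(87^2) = 67/688779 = 0.00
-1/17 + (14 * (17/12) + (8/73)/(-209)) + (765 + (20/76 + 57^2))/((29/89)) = 556880078851/45130206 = 12339.41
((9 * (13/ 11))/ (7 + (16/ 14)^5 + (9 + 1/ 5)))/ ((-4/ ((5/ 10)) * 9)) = -1092455/ 134218216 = -0.01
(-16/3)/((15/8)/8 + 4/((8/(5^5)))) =-1024/300045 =-0.00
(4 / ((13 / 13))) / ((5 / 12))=48 / 5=9.60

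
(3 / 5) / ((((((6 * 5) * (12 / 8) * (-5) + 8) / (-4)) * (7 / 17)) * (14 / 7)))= 102 / 7595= 0.01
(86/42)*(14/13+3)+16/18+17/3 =12206/819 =14.90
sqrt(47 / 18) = sqrt(94) / 6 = 1.62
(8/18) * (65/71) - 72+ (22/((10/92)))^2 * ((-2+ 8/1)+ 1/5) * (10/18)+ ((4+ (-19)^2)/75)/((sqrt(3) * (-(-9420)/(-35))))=2252997244/15975 - 511 * sqrt(3)/84780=141032.68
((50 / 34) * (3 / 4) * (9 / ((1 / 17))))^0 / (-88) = -1 / 88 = -0.01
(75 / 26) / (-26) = -75 / 676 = -0.11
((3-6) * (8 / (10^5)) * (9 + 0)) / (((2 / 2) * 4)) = -27 / 50000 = -0.00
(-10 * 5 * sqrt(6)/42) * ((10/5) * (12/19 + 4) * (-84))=17600 * sqrt(6)/19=2269.00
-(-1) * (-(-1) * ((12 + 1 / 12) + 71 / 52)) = 13.45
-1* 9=-9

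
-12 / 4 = -3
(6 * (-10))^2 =3600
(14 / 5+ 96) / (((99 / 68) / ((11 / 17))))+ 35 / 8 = 17383 / 360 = 48.29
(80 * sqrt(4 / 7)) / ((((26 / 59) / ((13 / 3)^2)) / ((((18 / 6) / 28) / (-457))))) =-15340 * sqrt(7) / 67179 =-0.60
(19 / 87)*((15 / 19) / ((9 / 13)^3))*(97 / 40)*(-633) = -44965999 / 56376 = -797.61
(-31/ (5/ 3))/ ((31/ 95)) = -57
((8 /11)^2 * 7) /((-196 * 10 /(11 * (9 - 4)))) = -0.10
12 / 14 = 6 / 7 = 0.86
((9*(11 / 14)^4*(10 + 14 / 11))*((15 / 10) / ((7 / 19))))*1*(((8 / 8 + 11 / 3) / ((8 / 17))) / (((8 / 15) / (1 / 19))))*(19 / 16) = 182.95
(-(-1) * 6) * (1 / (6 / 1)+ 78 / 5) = 473 / 5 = 94.60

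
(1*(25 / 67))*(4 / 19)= 100 / 1273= 0.08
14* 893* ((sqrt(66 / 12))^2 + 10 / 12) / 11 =237538 / 33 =7198.12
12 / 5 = 2.40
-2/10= -1/5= -0.20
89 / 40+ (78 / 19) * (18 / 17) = 84907 / 12920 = 6.57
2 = 2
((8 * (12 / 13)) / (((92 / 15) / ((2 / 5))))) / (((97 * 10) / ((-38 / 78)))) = -456 / 1885195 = -0.00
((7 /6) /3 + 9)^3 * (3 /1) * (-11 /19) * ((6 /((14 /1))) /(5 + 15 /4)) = -53094899 /754110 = -70.41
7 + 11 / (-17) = 6.35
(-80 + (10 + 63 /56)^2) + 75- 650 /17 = 87617 /1088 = 80.53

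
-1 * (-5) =5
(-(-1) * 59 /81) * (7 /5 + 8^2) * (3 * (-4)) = -25724 /45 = -571.64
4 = 4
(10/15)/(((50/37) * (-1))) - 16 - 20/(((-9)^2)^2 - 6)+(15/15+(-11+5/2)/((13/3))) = -4958923/284050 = -17.46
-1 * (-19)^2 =-361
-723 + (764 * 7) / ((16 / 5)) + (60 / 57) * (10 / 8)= 72167 / 76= 949.57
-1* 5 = -5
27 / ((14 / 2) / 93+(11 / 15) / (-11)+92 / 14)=87885 / 21418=4.10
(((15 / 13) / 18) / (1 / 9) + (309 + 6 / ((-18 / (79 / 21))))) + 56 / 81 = 4555489 / 14742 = 309.01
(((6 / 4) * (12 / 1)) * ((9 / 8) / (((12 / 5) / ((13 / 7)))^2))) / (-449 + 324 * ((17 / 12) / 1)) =7605 / 6272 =1.21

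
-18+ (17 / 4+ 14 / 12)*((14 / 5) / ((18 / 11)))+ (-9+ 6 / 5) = -8927 / 540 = -16.53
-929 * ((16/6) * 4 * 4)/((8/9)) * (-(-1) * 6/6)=-44592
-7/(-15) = 7/15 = 0.47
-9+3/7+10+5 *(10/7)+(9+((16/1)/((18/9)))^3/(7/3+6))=13827/175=79.01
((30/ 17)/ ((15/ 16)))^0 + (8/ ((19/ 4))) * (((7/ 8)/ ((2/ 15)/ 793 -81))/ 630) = 54917515/ 54919101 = 1.00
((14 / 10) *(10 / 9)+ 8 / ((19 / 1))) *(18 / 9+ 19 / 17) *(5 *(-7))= -215.68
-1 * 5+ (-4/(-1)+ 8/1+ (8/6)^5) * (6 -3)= 3535/81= 43.64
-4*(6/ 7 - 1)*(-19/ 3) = -76/ 21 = -3.62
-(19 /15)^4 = -130321 /50625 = -2.57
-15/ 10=-1.50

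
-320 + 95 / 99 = -31585 / 99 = -319.04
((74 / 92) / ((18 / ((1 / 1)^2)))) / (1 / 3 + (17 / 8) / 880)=0.13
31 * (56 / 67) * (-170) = -295120 / 67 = -4404.78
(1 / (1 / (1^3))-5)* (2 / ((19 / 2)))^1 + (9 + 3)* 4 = 896 / 19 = 47.16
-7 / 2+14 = 21 / 2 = 10.50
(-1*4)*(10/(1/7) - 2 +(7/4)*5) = -307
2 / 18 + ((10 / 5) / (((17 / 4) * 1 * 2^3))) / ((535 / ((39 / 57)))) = 172922 / 1555245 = 0.11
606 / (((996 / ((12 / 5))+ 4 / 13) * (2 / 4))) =15756 / 5399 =2.92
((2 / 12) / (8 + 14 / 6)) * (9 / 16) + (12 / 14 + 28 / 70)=43963 / 34720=1.27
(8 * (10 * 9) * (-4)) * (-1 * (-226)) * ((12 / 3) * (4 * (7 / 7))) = -10414080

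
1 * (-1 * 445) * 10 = -4450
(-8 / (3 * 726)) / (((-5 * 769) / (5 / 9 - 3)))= -8 / 3425895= -0.00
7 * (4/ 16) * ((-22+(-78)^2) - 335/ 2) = 82523/ 8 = 10315.38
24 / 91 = 0.26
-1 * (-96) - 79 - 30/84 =233/14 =16.64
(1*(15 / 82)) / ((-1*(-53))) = 15 / 4346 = 0.00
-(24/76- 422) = 8012/19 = 421.68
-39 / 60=-0.65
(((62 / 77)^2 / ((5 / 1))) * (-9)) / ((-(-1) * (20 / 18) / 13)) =-2023866 / 148225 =-13.65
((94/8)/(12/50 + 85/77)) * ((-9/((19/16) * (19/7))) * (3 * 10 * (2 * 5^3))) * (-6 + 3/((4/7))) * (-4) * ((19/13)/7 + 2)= -14730234750000/12140791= -1213284.60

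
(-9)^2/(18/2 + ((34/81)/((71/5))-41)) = -465831/183862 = -2.53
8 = 8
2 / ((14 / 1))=1 / 7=0.14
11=11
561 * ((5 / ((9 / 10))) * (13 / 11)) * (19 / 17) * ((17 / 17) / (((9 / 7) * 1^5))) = 3201.85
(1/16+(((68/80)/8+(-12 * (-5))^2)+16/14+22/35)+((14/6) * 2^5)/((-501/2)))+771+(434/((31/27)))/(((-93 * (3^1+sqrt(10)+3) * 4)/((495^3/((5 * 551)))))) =-2224346603910593/373795138080+1528220925 * sqrt(10)/888212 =-509.83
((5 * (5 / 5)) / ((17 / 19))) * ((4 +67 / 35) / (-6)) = -1311 / 238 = -5.51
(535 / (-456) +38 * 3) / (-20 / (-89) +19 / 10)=22894805 / 431148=53.10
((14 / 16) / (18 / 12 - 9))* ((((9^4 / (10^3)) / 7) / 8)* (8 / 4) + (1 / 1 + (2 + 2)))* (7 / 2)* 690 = -23596321 / 16000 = -1474.77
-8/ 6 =-4/ 3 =-1.33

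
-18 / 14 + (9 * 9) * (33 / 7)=2664 / 7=380.57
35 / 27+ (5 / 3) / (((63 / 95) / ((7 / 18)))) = 1105 / 486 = 2.27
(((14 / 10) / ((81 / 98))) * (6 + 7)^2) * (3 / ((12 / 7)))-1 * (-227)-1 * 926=-160421 / 810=-198.05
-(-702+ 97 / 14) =9731 / 14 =695.07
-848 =-848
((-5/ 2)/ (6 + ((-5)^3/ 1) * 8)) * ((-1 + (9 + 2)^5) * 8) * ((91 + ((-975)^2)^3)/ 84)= 345882374700347937029500/ 10437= 33140018654819194886.41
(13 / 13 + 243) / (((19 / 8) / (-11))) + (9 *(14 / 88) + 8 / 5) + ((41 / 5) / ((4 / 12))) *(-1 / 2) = -4762581 / 4180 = -1139.37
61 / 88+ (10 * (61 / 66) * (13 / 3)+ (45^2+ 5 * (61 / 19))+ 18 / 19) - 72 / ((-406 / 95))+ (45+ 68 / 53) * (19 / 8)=9413772173 / 4260564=2209.51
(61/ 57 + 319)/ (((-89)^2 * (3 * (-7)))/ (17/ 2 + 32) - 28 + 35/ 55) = -1806156/ 23331259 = -0.08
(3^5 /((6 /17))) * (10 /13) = 6885 /13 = 529.62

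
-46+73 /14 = -571 /14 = -40.79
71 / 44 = 1.61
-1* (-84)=84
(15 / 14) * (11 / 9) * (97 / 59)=5335 / 2478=2.15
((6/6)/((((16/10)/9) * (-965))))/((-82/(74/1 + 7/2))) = 1395/253216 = 0.01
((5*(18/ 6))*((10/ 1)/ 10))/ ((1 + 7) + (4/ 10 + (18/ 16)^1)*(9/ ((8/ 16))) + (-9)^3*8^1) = -300/ 115931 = -0.00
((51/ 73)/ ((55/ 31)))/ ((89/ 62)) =98022/ 357335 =0.27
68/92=17/23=0.74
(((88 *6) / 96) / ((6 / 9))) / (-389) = -33 / 1556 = -0.02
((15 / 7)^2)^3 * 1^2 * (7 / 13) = 52.13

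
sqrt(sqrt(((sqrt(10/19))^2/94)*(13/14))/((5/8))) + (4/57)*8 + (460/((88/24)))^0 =2*26^(1/4)*31255^(3/4)/31255 + 89/57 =1.90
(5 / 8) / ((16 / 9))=0.35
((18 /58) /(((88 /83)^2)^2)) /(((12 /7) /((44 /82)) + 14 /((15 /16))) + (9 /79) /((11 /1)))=3543000954255 /261665419890688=0.01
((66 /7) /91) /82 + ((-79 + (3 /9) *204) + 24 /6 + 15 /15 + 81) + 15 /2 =4309371 /52234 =82.50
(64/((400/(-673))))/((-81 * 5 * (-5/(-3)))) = 0.16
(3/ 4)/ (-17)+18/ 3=405/ 68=5.96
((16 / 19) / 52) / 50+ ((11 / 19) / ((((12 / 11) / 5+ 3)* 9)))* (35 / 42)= 1002241 / 59020650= 0.02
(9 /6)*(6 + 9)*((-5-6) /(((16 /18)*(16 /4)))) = -4455 /64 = -69.61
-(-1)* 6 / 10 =3 / 5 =0.60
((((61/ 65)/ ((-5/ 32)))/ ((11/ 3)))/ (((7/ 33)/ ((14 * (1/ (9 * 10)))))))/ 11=-1952/ 17875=-0.11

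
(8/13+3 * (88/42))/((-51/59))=-7.98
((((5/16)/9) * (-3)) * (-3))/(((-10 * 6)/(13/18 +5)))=-103/3456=-0.03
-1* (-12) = 12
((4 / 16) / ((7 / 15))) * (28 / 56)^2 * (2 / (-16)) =-15 / 896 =-0.02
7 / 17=0.41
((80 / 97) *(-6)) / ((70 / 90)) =-4320 / 679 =-6.36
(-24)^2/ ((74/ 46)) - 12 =12804/ 37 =346.05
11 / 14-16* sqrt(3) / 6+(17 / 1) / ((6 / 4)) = 509 / 42-8* sqrt(3) / 3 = 7.50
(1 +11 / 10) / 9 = 7 / 30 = 0.23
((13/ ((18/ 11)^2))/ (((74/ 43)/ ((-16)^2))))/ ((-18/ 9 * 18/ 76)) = -41124512/ 26973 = -1524.65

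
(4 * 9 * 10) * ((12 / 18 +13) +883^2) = 280692960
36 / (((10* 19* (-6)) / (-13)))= 39 / 95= 0.41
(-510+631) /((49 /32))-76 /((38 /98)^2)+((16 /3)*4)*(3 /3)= -1131500 /2793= -405.12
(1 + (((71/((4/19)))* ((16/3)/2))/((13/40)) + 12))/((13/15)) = 542135/169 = 3207.90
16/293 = 0.05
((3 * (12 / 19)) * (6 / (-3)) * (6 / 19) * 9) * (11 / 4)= -10692 / 361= -29.62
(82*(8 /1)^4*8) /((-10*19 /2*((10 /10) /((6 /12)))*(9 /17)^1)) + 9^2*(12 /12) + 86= -22696511 /855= -26545.63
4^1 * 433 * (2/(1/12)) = 41568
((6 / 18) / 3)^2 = 1 / 81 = 0.01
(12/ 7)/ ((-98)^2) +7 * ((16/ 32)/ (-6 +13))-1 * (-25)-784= -25496213/ 33614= -758.50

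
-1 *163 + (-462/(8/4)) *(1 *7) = -1780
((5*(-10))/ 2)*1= -25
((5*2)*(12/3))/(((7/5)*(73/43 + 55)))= 4300/8533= 0.50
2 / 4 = 1 / 2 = 0.50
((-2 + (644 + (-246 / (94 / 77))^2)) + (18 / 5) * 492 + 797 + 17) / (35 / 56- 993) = -44.17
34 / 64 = 17 / 32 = 0.53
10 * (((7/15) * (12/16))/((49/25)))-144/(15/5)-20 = -927/14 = -66.21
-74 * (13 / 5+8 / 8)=-1332 / 5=-266.40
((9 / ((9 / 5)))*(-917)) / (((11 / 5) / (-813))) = 18638025 / 11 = 1694365.91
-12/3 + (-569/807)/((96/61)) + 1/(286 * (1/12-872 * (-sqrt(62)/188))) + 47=737712 * sqrt(62)/60673765009 + 200016343942910395/4700517922777248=42.55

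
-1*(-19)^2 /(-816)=361 /816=0.44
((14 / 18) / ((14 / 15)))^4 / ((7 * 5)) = 125 / 9072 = 0.01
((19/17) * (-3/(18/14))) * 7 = -931/51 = -18.25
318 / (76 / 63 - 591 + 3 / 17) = -0.54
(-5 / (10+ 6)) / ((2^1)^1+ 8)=-1 / 32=-0.03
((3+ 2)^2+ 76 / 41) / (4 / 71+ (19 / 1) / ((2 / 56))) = 26057 / 516272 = 0.05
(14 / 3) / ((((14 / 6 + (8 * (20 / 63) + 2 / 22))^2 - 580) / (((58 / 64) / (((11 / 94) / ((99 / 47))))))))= -292471641 / 2133686560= -0.14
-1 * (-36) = 36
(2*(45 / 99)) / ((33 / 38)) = 380 / 363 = 1.05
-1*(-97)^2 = -9409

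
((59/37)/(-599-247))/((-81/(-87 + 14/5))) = -24839/12677310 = -0.00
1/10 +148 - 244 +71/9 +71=-1531/90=-17.01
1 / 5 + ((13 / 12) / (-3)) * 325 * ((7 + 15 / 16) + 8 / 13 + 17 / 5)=-4039499 / 2880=-1402.60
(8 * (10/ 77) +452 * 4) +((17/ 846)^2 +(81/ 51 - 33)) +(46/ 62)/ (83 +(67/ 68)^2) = 6682052669310549121/ 3758953481649828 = 1777.64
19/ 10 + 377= 3789/ 10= 378.90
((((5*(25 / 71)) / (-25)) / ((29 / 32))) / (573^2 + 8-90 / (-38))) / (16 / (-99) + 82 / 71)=-9405 / 39473389817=-0.00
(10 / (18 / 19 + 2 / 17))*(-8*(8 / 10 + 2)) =-9044 / 43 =-210.33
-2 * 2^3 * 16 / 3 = -256 / 3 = -85.33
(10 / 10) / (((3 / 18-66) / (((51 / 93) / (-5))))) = 102 / 61225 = 0.00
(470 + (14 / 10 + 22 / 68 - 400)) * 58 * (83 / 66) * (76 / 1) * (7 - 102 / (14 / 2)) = -59107981714 / 19635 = -3010337.75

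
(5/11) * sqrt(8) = 10 * sqrt(2)/11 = 1.29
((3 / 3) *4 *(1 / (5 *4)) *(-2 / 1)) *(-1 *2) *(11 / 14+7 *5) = 1002 / 35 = 28.63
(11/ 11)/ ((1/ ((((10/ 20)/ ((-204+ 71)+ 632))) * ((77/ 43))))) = 77/ 42914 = 0.00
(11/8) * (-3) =-4.12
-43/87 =-0.49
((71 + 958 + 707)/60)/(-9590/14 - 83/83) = -31/735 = -0.04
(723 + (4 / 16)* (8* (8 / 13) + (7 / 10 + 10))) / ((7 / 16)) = 1661.50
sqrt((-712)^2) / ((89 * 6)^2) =2 / 801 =0.00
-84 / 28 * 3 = -9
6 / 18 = 1 / 3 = 0.33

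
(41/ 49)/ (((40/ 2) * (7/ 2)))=41/ 3430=0.01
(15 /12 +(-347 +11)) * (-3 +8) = -6695 /4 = -1673.75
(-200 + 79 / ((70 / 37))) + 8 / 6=-32951 / 210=-156.91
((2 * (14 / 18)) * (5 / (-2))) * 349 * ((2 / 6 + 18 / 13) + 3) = -2247560 / 351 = -6403.30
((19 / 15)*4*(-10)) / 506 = -76 / 759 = -0.10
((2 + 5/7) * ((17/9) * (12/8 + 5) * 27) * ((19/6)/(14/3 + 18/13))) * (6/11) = 9334377/36344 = 256.83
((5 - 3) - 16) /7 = -2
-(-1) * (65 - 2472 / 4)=-553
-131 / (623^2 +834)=-131 / 388963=-0.00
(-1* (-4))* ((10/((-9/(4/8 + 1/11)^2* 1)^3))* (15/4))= -120670225/13775658336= -0.01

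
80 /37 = 2.16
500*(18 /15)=600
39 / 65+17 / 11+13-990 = -53617 / 55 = -974.85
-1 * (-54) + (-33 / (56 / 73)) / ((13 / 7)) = 3207 / 104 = 30.84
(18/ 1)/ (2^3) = 9/ 4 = 2.25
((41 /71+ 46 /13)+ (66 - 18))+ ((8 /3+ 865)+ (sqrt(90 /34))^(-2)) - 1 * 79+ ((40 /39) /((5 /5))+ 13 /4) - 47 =132652159 /166140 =798.44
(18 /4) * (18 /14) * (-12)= -69.43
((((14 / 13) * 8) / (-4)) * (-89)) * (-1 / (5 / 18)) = -44856 / 65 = -690.09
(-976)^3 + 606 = -929713570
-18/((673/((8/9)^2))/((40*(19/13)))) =-97280/78741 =-1.24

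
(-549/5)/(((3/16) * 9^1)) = -976/15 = -65.07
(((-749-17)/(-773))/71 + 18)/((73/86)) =85024760/4006459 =21.22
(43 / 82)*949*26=530491 / 41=12938.80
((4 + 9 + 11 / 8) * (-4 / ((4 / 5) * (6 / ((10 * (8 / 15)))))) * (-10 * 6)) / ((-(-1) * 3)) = 11500 / 9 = 1277.78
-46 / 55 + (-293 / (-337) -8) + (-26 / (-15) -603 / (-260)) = -2263645 / 578292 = -3.91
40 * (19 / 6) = 380 / 3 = 126.67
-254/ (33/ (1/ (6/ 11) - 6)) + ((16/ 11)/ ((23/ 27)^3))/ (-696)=1120158427/ 34931457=32.07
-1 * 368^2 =-135424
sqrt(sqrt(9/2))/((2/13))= 13 * 2^(3/4) * sqrt(3)/4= 9.47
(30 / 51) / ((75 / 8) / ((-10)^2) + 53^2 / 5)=1600 / 1528351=0.00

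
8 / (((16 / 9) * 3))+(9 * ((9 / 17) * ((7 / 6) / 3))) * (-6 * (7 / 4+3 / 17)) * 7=-171579 / 1156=-148.42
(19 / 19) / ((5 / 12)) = 12 / 5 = 2.40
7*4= 28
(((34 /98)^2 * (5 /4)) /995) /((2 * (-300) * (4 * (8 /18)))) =-0.00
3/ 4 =0.75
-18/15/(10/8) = -24/25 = -0.96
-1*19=-19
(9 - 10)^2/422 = 1/422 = 0.00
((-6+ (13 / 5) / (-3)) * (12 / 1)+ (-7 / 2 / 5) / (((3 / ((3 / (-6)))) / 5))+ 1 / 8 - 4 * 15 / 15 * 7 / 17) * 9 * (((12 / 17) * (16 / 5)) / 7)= -12240792 / 50575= -242.03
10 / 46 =5 / 23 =0.22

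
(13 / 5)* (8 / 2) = 52 / 5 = 10.40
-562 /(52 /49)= -13769 /26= -529.58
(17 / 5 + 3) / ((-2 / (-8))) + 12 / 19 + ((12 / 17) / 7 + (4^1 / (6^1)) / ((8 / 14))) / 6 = 10761703 / 406980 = 26.44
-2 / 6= -1 / 3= -0.33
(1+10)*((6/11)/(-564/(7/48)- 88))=-21/13844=-0.00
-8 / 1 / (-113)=0.07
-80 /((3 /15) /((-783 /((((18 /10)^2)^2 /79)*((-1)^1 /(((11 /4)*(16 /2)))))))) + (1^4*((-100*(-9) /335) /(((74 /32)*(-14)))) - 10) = -218656519017710 /4216779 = -51853919.55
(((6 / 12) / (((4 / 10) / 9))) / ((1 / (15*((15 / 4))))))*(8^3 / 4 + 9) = 1387125 / 16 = 86695.31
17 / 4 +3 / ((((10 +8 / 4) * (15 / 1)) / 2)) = 257 / 60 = 4.28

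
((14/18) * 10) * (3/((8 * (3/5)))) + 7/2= 301/36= 8.36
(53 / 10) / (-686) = -53 / 6860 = -0.01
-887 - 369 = -1256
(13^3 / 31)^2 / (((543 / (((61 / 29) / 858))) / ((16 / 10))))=90595492 / 2496923055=0.04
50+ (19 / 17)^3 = 252509 / 4913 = 51.40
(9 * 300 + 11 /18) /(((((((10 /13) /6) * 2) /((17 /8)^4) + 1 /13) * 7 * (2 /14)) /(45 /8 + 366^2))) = 18854834833281993 /4664368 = 4042312877.82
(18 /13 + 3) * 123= 7011 /13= 539.31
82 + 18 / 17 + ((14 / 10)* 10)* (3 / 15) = 7298 / 85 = 85.86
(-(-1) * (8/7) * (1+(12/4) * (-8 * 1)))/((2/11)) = -1012/7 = -144.57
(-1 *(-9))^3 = 729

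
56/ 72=7/ 9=0.78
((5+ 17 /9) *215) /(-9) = -13330 /81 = -164.57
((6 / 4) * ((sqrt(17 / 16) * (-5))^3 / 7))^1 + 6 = 6- 6375 * sqrt(17) / 896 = -23.34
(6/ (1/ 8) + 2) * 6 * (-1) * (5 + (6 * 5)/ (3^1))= -4500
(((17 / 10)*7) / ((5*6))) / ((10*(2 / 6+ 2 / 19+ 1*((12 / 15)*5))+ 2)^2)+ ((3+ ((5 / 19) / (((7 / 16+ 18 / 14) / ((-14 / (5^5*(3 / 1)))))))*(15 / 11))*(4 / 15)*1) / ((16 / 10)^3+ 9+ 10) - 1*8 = -1945316164648559551 / 244227483947515200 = -7.97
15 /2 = 7.50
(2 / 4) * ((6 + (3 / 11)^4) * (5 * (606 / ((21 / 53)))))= 336195165 / 14641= 22962.58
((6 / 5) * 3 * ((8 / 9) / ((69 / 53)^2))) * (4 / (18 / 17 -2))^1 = -191012 / 23805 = -8.02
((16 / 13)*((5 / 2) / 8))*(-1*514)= -2570 / 13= -197.69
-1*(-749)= 749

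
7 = 7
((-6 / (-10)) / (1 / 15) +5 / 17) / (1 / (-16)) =-2528 / 17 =-148.71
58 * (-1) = -58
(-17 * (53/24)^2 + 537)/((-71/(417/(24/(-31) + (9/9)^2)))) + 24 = -1124767555/95424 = -11787.05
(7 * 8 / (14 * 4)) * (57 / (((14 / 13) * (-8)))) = -741 / 112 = -6.62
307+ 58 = 365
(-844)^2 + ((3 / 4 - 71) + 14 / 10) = 14245343 / 20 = 712267.15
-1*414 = -414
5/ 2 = 2.50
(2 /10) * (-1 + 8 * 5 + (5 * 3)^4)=50664 /5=10132.80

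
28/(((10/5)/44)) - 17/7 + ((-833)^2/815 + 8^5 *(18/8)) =428975888/5705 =75192.97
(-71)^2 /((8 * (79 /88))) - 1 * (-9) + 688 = 110514 /79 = 1398.91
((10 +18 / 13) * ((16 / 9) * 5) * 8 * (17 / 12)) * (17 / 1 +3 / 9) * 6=3220480 / 27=119277.04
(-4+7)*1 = 3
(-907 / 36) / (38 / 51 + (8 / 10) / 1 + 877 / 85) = -15419 / 7260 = -2.12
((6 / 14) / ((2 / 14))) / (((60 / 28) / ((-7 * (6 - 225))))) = 10731 / 5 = 2146.20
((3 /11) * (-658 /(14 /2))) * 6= -1692 /11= -153.82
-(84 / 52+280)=-3661 / 13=-281.62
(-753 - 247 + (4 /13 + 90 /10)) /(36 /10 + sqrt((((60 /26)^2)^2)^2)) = -15719535 /507122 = -31.00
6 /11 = 0.55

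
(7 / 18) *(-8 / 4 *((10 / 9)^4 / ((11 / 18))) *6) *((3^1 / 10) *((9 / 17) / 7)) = -4000 / 15147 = -0.26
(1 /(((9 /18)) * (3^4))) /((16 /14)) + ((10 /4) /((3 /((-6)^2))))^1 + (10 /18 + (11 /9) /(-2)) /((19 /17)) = 184507 /6156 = 29.97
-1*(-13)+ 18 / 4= 35 / 2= 17.50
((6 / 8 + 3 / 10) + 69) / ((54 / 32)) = 1868 / 45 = 41.51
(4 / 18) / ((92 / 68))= 34 / 207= 0.16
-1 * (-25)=25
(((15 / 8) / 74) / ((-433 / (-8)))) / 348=5 / 3716872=0.00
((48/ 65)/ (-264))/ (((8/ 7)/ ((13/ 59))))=-7/ 12980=-0.00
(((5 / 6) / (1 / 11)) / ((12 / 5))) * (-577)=-158675 / 72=-2203.82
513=513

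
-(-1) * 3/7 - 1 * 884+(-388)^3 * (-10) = 4088768855/7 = 584109836.43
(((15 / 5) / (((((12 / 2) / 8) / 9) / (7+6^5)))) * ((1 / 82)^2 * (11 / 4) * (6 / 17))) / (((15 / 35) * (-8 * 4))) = -5393619 / 1828928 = -2.95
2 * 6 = 12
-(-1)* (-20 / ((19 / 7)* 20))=-7 / 19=-0.37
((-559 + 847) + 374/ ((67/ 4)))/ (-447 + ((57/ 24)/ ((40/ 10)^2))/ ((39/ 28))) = -25948416/ 37367441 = -0.69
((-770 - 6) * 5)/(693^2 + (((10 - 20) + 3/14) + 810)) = -54320/6734689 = -0.01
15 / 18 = 5 / 6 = 0.83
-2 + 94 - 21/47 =4303/47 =91.55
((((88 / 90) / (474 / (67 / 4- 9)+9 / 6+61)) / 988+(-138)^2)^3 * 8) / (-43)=-25691605300976769953669747547175744 / 19993792978198811201625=-1284979059700.72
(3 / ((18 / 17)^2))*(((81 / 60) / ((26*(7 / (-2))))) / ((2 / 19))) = -5491 / 14560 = -0.38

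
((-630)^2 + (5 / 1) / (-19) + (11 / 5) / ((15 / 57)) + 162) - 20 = 188598796 / 475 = 397050.10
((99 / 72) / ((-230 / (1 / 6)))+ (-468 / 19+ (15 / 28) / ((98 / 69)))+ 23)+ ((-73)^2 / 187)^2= 2040029075277397 / 2515938421920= 810.84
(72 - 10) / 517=62 / 517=0.12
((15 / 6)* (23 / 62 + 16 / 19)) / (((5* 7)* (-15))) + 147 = 36363431 / 247380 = 146.99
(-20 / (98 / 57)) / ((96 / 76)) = -1805 / 196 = -9.21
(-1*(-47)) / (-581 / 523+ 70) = 24581 / 36029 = 0.68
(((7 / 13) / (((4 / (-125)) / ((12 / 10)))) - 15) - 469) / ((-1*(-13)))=-13109 / 338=-38.78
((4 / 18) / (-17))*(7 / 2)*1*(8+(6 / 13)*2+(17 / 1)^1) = -2359 / 1989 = -1.19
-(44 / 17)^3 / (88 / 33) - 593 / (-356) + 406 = 701646713 / 1749028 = 401.16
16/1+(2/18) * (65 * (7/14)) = 353/18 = 19.61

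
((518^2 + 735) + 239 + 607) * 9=2429145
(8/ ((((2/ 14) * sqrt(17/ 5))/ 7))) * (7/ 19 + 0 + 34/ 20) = 77028 * sqrt(85)/ 1615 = 439.73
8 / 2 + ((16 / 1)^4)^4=18446744073709551620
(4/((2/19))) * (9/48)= 57/8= 7.12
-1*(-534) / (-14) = -38.14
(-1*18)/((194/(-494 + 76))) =3762/97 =38.78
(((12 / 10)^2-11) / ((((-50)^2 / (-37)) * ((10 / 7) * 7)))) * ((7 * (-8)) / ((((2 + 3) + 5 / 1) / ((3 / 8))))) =-185703 / 6250000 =-0.03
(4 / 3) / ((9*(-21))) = -4 / 567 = -0.01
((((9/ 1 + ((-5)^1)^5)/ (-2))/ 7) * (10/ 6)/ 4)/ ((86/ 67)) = 260965/ 3612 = 72.25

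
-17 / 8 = -2.12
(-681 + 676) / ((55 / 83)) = -83 / 11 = -7.55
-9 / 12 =-0.75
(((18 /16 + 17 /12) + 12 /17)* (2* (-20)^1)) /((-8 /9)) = 19875 /136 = 146.14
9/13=0.69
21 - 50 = -29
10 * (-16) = -160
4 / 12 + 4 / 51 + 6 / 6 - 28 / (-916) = 5615 / 3893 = 1.44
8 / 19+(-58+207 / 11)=-8101 / 209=-38.76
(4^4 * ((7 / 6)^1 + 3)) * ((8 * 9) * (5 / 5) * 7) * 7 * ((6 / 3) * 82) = 617164800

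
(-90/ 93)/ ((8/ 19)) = -285/ 124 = -2.30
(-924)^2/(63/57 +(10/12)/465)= 74807712/97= 771213.53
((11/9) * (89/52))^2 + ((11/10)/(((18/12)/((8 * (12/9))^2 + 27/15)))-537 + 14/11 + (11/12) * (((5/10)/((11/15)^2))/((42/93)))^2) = -632388940834393/1428452625600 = -442.71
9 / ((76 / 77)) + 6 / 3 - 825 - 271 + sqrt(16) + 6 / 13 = -1067455 / 988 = -1080.42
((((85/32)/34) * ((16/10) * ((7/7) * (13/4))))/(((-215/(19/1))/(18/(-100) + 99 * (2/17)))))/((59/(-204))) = 1.42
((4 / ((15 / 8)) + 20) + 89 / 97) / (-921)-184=-246603659 / 1340055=-184.03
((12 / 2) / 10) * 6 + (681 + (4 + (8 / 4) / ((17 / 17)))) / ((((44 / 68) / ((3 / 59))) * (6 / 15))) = 899289 / 6490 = 138.57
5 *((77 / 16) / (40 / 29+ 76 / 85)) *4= 949025 / 22416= 42.34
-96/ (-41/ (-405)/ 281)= -10925280/ 41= -266470.24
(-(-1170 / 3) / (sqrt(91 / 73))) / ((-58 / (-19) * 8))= 285 * sqrt(6643) / 1624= 14.30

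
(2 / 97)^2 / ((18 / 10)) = 20 / 84681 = 0.00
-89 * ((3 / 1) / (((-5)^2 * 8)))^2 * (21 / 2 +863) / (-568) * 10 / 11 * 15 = 4198041 / 9996800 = 0.42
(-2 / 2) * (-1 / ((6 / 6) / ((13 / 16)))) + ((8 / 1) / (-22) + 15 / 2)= 1399 / 176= 7.95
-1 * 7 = -7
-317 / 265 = -1.20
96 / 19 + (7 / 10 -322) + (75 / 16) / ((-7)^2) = -23546979 / 74480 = -316.15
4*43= 172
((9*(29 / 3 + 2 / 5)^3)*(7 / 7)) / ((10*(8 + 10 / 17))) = 58530167 / 547500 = 106.90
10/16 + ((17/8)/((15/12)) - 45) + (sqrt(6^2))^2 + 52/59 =-13673/2360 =-5.79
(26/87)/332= 13/14442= 0.00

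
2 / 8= 1 / 4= 0.25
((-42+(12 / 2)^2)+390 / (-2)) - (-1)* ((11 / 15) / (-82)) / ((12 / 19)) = -2966969 / 14760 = -201.01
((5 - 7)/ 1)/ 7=-2/ 7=-0.29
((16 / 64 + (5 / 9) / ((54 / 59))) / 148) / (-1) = -833 / 143856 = -0.01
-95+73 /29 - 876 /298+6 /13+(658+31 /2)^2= 101899459821 /224692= 453507.29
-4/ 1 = -4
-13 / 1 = -13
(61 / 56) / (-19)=-61 / 1064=-0.06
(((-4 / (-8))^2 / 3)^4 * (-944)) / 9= -59 / 11664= -0.01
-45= -45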